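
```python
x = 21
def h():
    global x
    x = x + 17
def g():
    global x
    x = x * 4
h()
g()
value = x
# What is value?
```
152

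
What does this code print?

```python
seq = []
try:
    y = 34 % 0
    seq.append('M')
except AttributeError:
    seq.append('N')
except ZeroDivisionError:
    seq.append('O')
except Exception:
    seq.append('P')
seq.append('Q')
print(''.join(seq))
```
OQ

ZeroDivisionError matches before generic Exception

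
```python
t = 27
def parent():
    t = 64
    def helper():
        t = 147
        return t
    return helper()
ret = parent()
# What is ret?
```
147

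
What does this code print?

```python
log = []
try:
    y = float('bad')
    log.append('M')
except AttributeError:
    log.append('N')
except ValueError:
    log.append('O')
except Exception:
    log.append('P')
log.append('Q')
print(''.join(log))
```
OQ

ValueError matches before generic Exception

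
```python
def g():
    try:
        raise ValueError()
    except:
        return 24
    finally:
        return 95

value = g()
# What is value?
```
95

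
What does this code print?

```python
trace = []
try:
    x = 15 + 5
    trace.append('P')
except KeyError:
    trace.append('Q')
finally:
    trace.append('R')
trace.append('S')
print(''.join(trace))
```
PRS

finally runs after normal execution too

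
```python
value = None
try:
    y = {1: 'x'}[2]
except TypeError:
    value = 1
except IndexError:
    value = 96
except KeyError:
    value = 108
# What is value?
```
108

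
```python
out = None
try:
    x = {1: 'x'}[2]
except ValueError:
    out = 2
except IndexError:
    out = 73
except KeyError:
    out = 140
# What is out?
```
140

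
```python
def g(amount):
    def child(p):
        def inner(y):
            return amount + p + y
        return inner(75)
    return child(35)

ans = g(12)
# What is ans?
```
122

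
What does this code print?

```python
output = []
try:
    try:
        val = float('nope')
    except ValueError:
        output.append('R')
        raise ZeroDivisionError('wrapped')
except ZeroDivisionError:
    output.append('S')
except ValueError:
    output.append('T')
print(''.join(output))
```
RS

New ZeroDivisionError raised, caught by outer ZeroDivisionError handler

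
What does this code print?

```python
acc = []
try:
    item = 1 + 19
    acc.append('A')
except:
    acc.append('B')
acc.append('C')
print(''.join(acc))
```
AC

No exception, try block completes normally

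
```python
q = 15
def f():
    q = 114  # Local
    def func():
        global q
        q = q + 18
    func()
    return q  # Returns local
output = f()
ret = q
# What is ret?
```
33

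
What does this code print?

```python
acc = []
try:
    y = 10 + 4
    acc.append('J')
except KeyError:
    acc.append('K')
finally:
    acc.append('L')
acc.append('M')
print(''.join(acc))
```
JLM

finally runs after normal execution too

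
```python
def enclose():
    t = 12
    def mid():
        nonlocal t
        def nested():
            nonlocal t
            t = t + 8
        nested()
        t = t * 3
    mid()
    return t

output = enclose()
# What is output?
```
60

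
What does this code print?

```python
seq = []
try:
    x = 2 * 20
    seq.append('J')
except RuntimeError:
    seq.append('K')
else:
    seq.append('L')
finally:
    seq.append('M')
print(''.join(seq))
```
JLM

else runs before finally when no exception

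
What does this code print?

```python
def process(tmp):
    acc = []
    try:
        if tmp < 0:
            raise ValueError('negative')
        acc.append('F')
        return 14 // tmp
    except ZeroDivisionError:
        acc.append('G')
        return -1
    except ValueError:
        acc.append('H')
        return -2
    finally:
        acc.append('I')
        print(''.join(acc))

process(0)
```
FGI

tmp=0 causes ZeroDivisionError, caught, finally prints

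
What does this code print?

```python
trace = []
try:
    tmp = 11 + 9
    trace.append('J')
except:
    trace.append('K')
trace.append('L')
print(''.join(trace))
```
JL

No exception, try block completes normally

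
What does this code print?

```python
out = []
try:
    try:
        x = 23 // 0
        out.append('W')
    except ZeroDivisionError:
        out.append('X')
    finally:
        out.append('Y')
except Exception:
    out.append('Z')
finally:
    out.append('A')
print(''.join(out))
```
XYA

Both finally blocks run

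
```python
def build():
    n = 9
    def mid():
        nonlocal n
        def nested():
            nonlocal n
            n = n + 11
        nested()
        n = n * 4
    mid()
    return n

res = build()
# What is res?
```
80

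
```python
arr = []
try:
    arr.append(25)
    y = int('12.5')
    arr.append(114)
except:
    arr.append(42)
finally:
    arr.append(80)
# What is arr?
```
[25, 42, 80]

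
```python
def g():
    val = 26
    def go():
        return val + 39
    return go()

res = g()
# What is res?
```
65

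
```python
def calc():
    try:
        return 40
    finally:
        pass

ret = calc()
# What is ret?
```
40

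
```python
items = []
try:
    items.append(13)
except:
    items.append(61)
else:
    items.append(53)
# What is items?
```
[13, 53]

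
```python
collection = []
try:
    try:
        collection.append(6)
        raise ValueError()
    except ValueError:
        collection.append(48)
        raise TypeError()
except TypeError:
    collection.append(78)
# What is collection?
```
[6, 48, 78]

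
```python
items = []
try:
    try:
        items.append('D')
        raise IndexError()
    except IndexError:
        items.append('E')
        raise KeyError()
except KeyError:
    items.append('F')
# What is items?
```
['D', 'E', 'F']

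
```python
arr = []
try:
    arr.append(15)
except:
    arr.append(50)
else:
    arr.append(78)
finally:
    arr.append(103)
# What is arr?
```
[15, 78, 103]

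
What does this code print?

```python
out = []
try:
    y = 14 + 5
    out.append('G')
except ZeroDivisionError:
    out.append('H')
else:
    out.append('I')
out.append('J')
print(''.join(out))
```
GIJ

else block runs when no exception occurs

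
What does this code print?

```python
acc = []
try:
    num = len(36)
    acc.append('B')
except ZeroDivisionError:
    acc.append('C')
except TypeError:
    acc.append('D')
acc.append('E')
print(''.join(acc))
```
DE

TypeError is caught by its specific handler, not ZeroDivisionError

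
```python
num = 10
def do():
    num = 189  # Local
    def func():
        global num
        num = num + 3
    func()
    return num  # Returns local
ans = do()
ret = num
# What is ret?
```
13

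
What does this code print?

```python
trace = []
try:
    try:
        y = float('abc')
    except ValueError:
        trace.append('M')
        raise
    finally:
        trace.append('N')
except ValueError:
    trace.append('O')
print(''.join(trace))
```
MNO

finally runs before re-raised exception propagates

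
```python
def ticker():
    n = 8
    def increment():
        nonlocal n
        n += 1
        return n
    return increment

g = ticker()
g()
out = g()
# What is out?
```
10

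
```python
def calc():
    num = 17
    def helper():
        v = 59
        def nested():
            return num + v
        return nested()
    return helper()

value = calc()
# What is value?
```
76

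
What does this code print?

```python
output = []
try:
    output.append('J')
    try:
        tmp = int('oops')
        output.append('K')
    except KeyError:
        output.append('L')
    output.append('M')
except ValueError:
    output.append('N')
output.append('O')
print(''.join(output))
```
JNO

Inner handler doesn't match, propagates to outer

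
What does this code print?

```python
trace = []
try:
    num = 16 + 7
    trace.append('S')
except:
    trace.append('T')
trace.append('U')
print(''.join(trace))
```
SU

No exception, try block completes normally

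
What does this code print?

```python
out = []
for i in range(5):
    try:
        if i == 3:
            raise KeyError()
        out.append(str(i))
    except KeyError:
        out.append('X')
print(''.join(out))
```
012X4

Exception on i=3 caught, loop continues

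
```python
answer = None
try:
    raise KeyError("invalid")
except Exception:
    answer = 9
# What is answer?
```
9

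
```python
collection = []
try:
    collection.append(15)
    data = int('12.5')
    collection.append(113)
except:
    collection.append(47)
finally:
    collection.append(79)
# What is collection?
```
[15, 47, 79]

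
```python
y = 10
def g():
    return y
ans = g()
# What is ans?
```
10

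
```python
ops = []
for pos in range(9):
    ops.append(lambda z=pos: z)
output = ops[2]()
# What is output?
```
2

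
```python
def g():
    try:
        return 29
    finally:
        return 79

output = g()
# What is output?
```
79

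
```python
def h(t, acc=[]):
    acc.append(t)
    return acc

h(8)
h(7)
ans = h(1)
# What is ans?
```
[8, 7, 1]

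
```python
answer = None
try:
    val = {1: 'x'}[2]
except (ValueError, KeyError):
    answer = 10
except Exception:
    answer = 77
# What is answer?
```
10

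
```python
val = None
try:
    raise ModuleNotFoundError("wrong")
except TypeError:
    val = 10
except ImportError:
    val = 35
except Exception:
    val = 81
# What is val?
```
35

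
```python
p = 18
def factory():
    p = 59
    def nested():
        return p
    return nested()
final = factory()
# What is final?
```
59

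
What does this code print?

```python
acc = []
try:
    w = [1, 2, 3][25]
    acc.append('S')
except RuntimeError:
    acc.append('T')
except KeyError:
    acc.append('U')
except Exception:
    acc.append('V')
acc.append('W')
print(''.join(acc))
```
VW

IndexError not specifically caught, falls to Exception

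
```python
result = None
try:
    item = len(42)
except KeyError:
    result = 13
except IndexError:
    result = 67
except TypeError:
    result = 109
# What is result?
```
109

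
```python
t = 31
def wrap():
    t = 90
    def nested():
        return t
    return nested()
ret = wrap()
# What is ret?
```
90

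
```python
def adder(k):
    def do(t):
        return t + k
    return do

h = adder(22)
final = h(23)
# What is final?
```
45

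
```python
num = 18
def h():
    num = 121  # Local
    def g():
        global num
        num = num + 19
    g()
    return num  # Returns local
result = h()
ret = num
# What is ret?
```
37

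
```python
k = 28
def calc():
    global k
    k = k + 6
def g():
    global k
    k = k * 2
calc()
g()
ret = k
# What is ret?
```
68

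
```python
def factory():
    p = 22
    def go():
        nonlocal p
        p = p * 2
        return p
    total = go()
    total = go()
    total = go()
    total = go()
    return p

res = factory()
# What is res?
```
352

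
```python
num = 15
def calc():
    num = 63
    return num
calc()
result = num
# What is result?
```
15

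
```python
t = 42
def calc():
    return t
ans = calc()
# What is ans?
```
42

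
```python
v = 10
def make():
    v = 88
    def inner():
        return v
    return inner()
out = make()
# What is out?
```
88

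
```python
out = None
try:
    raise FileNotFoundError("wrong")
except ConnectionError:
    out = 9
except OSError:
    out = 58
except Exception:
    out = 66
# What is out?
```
58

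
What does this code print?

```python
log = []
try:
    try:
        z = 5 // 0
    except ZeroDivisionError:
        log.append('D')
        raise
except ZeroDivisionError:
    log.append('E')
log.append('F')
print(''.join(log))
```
DEF

raise without argument re-raises current exception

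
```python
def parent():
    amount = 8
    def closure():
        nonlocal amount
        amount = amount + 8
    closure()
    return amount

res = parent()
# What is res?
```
16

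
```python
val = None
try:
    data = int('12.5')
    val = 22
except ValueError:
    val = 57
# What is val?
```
57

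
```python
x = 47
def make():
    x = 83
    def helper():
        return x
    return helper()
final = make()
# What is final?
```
83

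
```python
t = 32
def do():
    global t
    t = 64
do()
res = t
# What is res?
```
64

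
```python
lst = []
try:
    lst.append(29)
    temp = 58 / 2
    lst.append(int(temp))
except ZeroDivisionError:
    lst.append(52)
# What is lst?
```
[29, 29]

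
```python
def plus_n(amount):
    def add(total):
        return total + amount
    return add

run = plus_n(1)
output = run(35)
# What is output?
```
36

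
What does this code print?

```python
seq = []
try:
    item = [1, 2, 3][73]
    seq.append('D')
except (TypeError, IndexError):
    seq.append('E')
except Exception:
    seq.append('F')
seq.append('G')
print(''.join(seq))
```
EG

IndexError matches tuple containing it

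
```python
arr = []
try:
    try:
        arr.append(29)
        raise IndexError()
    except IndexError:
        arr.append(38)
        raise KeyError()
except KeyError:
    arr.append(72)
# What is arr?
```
[29, 38, 72]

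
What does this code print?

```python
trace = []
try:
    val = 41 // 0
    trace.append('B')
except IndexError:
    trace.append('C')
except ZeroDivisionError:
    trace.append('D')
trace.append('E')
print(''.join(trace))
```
DE

ZeroDivisionError is caught by its specific handler, not IndexError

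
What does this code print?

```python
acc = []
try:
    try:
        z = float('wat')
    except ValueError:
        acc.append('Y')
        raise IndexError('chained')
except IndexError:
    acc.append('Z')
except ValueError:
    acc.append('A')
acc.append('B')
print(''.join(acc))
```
YZB

IndexError raised and caught, original ValueError not re-raised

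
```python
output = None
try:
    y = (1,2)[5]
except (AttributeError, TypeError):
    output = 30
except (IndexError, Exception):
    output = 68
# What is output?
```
68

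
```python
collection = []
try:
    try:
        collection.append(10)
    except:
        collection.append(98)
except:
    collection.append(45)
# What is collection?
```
[10]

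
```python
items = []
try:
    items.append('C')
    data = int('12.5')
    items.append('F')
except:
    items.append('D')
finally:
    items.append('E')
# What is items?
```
['C', 'D', 'E']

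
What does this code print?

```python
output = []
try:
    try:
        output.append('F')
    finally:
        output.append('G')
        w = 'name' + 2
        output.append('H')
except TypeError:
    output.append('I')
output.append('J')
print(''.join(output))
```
FGIJ

Exception in inner finally caught by outer except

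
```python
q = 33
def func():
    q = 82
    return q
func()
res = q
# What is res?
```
33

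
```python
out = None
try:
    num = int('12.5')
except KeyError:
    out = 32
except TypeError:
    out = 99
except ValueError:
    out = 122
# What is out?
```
122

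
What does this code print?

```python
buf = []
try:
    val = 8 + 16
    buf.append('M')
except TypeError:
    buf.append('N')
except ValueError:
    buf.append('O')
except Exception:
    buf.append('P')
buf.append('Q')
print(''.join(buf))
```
MQ

No exception, try block completes normally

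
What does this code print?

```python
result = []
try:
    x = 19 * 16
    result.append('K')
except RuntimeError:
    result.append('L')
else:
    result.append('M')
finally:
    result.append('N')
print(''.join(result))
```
KMN

else runs before finally when no exception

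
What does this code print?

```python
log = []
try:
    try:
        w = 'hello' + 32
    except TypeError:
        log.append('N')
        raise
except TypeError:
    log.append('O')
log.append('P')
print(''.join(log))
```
NOP

raise without argument re-raises current exception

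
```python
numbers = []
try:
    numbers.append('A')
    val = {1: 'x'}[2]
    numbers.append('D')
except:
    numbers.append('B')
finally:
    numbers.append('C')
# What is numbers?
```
['A', 'B', 'C']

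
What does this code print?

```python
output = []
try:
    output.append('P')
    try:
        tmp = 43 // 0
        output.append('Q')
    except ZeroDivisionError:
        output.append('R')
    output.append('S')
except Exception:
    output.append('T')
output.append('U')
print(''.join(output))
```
PRSU

Inner exception caught by inner handler, outer continues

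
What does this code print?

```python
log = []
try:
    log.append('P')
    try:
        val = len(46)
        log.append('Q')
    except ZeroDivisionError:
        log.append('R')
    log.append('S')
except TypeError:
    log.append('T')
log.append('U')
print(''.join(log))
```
PTU

Inner handler doesn't match, propagates to outer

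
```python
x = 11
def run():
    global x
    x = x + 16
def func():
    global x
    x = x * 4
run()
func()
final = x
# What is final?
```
108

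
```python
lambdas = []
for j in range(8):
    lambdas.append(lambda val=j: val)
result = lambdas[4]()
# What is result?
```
4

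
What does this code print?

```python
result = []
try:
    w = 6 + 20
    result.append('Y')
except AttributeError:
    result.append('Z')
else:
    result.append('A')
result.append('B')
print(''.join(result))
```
YAB

else block runs when no exception occurs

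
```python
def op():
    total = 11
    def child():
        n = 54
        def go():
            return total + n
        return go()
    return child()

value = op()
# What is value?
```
65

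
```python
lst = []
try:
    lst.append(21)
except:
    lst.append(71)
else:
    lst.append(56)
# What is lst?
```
[21, 56]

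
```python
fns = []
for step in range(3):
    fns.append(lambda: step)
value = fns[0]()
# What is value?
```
2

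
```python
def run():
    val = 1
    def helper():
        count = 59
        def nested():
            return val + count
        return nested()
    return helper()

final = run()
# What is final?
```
60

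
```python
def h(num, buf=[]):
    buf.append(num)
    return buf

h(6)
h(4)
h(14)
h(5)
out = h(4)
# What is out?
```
[6, 4, 14, 5, 4]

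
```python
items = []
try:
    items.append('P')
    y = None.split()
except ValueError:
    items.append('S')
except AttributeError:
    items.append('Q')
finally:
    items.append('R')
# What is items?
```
['P', 'Q', 'R']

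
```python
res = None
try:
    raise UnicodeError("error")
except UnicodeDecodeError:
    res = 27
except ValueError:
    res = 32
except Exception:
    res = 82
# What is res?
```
32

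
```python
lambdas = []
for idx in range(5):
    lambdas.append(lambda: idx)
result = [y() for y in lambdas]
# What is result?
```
[4, 4, 4, 4, 4]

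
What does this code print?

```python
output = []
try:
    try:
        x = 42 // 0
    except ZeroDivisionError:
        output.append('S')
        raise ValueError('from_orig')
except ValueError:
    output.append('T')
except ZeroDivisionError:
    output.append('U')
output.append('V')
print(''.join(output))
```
STV

ValueError raised and caught, original ZeroDivisionError not re-raised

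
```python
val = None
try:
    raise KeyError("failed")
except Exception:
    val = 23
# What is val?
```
23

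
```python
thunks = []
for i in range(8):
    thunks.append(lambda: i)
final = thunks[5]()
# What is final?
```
7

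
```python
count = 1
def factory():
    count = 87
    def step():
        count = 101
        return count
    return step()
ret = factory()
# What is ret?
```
101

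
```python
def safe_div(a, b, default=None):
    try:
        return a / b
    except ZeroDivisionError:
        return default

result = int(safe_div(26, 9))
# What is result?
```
2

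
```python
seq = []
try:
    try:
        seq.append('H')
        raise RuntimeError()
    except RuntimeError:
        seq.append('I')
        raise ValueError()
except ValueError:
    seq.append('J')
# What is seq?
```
['H', 'I', 'J']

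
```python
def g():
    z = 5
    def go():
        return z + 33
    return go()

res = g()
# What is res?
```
38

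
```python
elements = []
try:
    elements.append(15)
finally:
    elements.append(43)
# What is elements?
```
[15, 43]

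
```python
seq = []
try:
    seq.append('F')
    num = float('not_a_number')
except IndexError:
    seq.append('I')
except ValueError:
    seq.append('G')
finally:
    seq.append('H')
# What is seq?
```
['F', 'G', 'H']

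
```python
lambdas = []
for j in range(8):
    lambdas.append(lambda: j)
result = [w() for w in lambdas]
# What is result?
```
[7, 7, 7, 7, 7, 7, 7, 7]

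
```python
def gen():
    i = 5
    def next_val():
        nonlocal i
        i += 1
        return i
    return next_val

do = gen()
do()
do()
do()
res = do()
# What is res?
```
9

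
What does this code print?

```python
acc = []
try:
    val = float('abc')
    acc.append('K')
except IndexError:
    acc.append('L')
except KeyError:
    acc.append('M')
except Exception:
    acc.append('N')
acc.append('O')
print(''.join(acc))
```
NO

ValueError not specifically caught, falls to Exception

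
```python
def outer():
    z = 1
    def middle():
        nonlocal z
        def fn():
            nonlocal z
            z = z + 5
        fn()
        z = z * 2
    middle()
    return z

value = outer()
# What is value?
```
12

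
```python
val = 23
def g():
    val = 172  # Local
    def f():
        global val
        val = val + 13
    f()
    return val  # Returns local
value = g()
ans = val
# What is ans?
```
36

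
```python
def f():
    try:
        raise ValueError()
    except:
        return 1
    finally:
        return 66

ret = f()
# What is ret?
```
66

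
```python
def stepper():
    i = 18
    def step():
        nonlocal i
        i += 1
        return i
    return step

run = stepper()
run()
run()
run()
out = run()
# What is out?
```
22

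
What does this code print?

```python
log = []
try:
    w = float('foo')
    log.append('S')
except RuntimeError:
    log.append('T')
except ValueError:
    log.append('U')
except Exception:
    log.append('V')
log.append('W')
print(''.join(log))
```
UW

ValueError matches before generic Exception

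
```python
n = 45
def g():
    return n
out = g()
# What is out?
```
45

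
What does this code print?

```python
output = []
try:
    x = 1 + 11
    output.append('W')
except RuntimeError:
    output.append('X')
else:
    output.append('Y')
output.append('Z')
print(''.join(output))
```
WYZ

else block runs when no exception occurs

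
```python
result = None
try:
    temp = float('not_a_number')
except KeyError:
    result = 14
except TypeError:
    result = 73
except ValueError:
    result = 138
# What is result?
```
138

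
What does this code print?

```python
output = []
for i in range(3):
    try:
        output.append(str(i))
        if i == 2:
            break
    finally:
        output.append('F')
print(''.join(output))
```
0F1F2F

finally runs even when breaking out of loop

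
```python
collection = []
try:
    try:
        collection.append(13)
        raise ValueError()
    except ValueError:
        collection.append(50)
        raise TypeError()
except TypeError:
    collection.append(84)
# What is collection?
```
[13, 50, 84]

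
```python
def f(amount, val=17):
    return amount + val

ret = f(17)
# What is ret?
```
34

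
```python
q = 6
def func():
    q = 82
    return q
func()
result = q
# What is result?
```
6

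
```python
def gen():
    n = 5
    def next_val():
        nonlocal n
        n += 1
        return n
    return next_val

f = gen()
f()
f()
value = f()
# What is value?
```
8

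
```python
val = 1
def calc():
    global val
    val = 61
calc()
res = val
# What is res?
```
61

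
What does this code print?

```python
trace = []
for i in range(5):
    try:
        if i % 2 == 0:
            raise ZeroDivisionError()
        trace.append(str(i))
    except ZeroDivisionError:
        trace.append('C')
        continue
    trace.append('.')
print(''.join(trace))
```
C1.C3.C

continue in except skips rest of loop body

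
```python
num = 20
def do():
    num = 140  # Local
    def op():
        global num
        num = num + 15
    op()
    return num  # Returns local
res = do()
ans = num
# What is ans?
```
35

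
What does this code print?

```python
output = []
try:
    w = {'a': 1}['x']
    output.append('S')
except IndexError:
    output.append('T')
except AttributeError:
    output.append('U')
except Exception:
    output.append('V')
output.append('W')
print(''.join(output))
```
VW

KeyError not specifically caught, falls to Exception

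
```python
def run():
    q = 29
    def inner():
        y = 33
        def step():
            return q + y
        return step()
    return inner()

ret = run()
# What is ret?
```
62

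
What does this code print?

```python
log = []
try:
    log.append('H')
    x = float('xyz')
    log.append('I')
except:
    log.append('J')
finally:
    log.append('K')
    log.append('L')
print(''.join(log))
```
HJKL

Code before exception runs, then except, then all of finally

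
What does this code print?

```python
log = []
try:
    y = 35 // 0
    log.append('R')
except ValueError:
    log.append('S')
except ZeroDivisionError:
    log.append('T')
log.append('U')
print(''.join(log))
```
TU

ZeroDivisionError is caught by its specific handler, not ValueError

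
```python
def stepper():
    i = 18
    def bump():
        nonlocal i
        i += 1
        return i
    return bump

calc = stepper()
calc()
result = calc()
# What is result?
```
20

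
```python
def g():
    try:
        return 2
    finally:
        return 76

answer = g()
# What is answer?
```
76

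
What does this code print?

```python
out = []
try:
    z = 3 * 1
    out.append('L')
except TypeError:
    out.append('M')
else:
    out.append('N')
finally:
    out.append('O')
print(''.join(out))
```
LNO

else runs before finally when no exception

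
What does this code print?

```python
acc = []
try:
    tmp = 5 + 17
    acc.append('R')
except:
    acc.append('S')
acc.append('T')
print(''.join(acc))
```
RT

No exception, try block completes normally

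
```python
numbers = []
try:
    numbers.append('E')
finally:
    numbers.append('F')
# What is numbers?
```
['E', 'F']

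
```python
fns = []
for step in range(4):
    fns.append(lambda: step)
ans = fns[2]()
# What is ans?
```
3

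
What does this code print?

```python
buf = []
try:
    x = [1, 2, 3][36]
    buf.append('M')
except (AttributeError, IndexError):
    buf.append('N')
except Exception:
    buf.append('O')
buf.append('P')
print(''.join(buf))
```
NP

IndexError matches tuple containing it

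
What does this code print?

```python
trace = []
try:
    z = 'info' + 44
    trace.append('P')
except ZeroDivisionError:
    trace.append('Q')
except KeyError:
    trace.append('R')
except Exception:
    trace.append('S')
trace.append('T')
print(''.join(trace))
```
ST

TypeError not specifically caught, falls to Exception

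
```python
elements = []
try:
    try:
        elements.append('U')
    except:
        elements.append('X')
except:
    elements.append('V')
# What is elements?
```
['U']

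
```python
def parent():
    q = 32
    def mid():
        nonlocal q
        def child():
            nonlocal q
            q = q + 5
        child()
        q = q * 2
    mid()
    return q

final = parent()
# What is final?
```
74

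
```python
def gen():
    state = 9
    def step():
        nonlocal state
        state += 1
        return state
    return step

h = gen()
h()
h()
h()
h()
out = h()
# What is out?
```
14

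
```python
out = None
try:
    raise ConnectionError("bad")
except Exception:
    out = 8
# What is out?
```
8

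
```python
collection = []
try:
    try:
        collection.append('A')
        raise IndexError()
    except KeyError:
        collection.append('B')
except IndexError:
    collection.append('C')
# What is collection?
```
['A', 'C']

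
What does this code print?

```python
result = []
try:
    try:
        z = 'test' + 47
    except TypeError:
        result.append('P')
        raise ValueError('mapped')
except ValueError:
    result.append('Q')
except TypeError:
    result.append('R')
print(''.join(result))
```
PQ

New ValueError raised, caught by outer ValueError handler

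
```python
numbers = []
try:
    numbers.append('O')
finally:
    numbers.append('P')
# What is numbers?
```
['O', 'P']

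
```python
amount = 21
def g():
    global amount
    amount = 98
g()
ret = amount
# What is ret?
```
98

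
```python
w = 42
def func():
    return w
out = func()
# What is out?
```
42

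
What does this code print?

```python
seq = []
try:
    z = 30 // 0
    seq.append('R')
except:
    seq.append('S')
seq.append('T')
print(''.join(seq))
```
ST

Exception raised in try, caught by bare except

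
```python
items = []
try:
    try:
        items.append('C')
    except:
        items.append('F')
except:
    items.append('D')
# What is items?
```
['C']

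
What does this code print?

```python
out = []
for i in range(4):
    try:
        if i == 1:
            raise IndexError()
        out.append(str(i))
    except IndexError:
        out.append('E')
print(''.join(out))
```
0E23

Exception on i=1 caught, loop continues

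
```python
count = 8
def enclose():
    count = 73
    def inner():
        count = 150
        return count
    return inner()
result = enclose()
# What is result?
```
150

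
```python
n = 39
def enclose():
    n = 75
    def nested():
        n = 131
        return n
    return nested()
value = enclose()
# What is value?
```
131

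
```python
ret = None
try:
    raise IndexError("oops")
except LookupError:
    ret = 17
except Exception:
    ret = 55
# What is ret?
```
17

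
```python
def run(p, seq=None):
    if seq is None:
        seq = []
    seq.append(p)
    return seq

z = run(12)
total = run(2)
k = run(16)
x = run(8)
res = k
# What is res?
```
[16]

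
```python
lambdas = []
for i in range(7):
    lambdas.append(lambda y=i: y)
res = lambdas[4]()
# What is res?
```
4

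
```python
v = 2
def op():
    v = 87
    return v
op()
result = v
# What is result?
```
2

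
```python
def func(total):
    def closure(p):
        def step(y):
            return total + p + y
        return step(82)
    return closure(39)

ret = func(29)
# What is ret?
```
150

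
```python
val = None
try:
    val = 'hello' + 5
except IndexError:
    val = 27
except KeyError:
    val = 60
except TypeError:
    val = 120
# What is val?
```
120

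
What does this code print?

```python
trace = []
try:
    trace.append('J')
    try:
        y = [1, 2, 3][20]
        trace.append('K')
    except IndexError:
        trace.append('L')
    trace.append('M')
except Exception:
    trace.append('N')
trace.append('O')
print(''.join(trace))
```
JLMO

Inner exception caught by inner handler, outer continues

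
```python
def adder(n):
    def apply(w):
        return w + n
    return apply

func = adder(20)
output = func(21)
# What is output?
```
41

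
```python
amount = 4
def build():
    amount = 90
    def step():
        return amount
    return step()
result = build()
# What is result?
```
90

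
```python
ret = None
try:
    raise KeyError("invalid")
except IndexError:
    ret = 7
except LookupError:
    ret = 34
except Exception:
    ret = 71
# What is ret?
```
34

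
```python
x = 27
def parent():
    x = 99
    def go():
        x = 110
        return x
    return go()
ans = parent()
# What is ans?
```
110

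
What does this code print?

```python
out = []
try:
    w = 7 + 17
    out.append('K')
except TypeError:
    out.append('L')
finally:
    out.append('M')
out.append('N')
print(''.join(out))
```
KMN

finally runs after normal execution too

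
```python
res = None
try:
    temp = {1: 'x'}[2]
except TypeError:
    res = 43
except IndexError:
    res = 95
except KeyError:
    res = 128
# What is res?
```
128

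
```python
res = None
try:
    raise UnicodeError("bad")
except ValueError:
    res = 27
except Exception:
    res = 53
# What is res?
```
27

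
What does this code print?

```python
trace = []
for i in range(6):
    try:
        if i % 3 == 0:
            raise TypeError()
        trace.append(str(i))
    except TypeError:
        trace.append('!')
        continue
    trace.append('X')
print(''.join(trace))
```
!1X2X!4X5X

continue in except skips rest of loop body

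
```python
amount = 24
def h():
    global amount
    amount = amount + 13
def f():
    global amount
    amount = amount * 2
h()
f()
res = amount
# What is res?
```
74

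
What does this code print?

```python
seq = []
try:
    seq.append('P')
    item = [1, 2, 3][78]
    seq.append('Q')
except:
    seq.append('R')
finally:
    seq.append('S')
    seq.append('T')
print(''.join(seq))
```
PRST

Code before exception runs, then except, then all of finally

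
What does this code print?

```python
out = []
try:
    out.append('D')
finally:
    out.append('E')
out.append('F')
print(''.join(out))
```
DEF

try/finally without except, no exception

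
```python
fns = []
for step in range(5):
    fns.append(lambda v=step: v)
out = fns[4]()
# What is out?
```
4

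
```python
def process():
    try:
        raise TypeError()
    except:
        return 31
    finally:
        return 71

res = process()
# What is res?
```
71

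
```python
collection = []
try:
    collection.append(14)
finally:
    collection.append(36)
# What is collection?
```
[14, 36]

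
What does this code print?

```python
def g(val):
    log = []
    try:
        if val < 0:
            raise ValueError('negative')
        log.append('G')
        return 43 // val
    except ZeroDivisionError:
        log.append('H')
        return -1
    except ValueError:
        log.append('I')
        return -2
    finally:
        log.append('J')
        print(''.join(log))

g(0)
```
GHJ

val=0 causes ZeroDivisionError, caught, finally prints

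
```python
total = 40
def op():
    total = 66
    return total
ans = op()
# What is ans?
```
66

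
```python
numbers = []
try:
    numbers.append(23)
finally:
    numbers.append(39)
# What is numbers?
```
[23, 39]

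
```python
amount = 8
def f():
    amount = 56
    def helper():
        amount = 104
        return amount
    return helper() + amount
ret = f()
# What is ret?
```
160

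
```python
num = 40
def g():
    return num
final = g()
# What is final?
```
40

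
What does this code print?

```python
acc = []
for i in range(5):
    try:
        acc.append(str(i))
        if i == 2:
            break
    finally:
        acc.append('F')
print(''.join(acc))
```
0F1F2F

finally runs even when breaking out of loop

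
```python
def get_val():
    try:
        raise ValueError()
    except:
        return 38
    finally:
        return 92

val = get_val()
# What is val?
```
92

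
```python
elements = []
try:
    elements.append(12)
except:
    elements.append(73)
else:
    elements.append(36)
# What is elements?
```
[12, 36]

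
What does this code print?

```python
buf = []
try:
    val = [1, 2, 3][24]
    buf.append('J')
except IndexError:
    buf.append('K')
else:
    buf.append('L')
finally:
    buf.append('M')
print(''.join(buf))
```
KM

Exception: except runs, else skipped, finally runs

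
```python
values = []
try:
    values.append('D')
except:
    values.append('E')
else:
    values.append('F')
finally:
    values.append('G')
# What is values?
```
['D', 'F', 'G']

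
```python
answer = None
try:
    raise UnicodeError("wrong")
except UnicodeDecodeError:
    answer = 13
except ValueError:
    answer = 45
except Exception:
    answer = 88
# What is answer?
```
45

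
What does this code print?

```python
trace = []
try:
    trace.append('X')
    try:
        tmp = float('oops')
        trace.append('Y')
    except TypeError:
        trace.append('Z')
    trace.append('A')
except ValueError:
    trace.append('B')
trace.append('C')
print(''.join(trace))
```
XBC

Inner handler doesn't match, propagates to outer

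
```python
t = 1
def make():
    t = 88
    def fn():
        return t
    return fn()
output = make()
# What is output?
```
88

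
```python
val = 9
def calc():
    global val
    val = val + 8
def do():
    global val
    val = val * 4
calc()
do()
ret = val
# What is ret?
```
68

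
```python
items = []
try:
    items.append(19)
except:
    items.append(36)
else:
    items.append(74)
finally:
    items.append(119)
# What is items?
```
[19, 74, 119]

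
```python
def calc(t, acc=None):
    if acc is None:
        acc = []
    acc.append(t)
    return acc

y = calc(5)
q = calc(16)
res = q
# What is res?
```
[16]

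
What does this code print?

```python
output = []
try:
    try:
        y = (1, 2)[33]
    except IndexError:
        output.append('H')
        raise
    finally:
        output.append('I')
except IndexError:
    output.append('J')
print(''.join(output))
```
HIJ

finally runs before re-raised exception propagates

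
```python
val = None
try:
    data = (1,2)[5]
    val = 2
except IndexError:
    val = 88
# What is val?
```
88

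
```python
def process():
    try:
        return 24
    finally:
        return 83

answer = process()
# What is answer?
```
83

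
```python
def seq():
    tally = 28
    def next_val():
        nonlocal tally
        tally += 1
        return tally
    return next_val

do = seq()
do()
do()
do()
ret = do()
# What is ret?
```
32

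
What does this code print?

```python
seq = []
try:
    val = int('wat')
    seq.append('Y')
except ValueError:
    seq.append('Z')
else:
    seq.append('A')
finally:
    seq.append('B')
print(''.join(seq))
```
ZB

Exception: except runs, else skipped, finally runs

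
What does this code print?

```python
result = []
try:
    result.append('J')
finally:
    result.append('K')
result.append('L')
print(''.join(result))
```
JKL

try/finally without except, no exception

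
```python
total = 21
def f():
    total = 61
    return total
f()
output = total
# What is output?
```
21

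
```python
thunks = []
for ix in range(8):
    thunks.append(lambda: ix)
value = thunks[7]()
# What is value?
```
7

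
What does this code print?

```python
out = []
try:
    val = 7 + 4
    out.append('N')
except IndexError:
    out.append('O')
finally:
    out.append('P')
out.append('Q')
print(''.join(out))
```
NPQ

finally runs after normal execution too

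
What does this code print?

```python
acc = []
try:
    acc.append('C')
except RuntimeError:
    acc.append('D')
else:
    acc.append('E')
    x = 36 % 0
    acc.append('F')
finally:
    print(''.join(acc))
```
CE

Try succeeds, else appends 'E', ZeroDivisionError in else is uncaught, finally prints before exception propagates ('F' never appended)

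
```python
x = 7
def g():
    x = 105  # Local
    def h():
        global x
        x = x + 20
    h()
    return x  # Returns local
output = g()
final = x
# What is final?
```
27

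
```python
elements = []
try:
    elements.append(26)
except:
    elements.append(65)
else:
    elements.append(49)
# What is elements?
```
[26, 49]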